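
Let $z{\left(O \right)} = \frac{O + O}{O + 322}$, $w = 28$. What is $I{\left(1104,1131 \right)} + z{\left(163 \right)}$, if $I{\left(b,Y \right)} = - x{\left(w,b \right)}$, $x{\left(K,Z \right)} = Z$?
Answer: $- \frac{535114}{485} \approx -1103.3$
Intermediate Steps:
$I{\left(b,Y \right)} = - b$
$z{\left(O \right)} = \frac{2 O}{322 + O}$
$I{\left(1104,1131 \right)} + z{\left(163 \right)} = \left(-1\right) 1104 + 2 \cdot 163 \frac{1}{322 + 163} = -1104 + 2 \cdot 163 \cdot \frac{1}{485} = -1104 + \frac{326}{485} = - \frac{535114}{485}$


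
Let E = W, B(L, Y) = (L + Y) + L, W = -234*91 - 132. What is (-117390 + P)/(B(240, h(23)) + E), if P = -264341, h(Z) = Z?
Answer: 54533/2989 ≈ 18.245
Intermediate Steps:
W = -21426 (W = -21294 - 132 = -21426)
B(L, Y) = Y + 2*L
E = -21426
(-117390 + P)/(B(240, h(23)) + E) = (-117390 - 264341)/((23 + 2*240) - 21426) = -381731/((23 + 480) - 21426) = -381731/(503 - 21426) = -381731/(-20923) = -381731*(-1/20923) = 54533/2989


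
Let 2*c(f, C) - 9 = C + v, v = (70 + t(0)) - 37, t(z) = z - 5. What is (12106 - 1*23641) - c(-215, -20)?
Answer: -23087/2 ≈ -11544.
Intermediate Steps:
t(z) = -5 + z
v = 28 (v = (70 + (-5 + 0)) - 37 = (70 - 5) - 37 = 65 - 37 = 28)
c(f, C) = 37/2 + C/2 (c(f, C) = 9/2 + (C + 28)/2 = 9/2 + (28 + C)/2 = 9/2 + (14 + C/2) = 37/2 + C/2)
(12106 - 1*23641) - c(-215, -20) = (12106 - 1*23641) - (37/2 + (½)*(-20)) = (12106 - 23641) - (37/2 - 10) = -11535 - 1*17/2 = -11535 - 17/2 = -23087/2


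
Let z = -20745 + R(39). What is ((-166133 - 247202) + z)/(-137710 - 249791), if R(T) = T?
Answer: 434041/387501 ≈ 1.1201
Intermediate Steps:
z = -20706 (z = -20745 + 39 = -20706)
((-166133 - 247202) + z)/(-137710 - 249791) = ((-166133 - 247202) - 20706)/(-137710 - 249791) = (-413335 - 20706)/(-387501) = -434041*(-1/387501) = 434041/387501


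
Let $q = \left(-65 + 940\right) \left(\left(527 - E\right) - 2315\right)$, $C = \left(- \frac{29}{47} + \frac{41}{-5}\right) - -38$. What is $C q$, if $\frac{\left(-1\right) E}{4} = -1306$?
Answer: $- \frac{8415451800}{47} \approx -1.7905 \cdot 10^{8}$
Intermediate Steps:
$E = 5224$ ($E = \left(-4\right) \left(-1306\right) = 5224$)
$C = \frac{6858}{235}$ ($C = \left(\left(-29\right) \frac{1}{47} + 41 \left(- \frac{1}{5}\right)\right) + 38 = \left(- \frac{29}{47} - \frac{41}{5}\right) + 38 = - \frac{2072}{235} + 38 = \frac{6858}{235} \approx 29.183$)
$q = -6135500$ ($q = \left(-65 + 940\right) \left(\left(527 - 5224\right) - 2315\right) = 875 \left(\left(527 - 5224\right) - 2315\right) = 875 \left(-4697 - 2315\right) = 875 \left(-7012\right) = -6135500$)
$C q = \frac{6858}{235} \left(-6135500\right) = - \frac{8415451800}{47}$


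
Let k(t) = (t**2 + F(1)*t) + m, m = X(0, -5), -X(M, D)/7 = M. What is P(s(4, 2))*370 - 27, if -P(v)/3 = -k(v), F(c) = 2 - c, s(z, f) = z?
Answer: 22173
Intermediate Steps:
X(M, D) = -7*M
m = 0 (m = -7*0 = 0)
k(t) = t + t**2 (k(t) = (t**2 + (2 - 1*1)*t) + 0 = (t**2 + (2 - 1)*t) + 0 = (t**2 + 1*t) + 0 = (t**2 + t) + 0 = (t + t**2) + 0 = t + t**2)
P(v) = 3*v*(1 + v) (P(v) = -(-3)*v*(1 + v) = 3*v*(1 + v))
P(s(4, 2))*370 - 27 = (3*4*(1 + 4))*370 - 27 = (3*4*5)*370 - 27 = 60*370 - 27 = 22200 - 27 = 22173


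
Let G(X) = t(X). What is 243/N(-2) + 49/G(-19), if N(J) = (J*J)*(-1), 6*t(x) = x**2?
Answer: -86547/1444 ≈ -59.936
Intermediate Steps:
t(x) = x**2/6
G(X) = X**2/6
N(J) = -J**2 (N(J) = J**2*(-1) = -J**2)
243/N(-2) + 49/G(-19) = 243/((-1*(-2)**2)) + 49/(((1/6)*(-19)**2)) = 243/((-1*4)) + 49/(((1/6)*361)) = 243/(-4) + 49/(361/6) = 243*(-1/4) + 49*(6/361) = -243/4 + 294/361 = -86547/1444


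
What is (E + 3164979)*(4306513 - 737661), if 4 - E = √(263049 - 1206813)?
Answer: 11295355909516 - 7137704*I*√235941 ≈ 1.1295e+13 - 3.4671e+9*I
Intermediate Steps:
E = 4 - 2*I*√235941 (E = 4 - √(263049 - 1206813) = 4 - √(-943764) = 4 - 2*I*√235941 ≈ 4.0 - 971.48*I)
(E + 3164979)*(4306513 - 737661) = ((4 - 2*I*√235941) + 3164979)*(4306513 - 737661) = (3164983 - 2*I*√235941)*3568852 = 11295355909516 - 7137704*I*√235941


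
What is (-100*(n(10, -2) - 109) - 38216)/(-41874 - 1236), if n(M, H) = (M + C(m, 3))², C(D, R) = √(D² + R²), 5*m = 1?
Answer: 1274/1437 + 40*√226/4311 ≈ 1.0261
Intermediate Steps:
m = ⅕ (m = (⅕)*1 = ⅕ ≈ 0.20000)
n(M, H) = (M + √226/5)² (n(M, H) = (M + √((⅕)² + 3²))² = (M + √(1/25 + 9))² = (M + √(226/25))² = (M + √226/5)²)
(-100*(n(10, -2) - 109) - 38216)/(-41874 - 1236) = (-100*((√226 + 5*10)²/25 - 109) - 38216)/(-41874 - 1236) = (-100*((√226 + 50)²/25 - 109) - 38216)/(-43110) = (-100*((50 + √226)²/25 - 109) - 38216)*(-1/43110) = (-100*(-109 + (50 + √226)²/25) - 38216)*(-1/43110) = ((10900 - 4*(50 + √226)²) - 38216)*(-1/43110) = (-27316 - 4*(50 + √226)²)*(-1/43110) = 13658/21555 + 2*(50 + √226)²/21555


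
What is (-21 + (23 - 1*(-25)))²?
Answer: 729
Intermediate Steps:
(-21 + (23 - 1*(-25)))² = (-21 + (23 + 25))² = (-21 + 48)² = 27² = 729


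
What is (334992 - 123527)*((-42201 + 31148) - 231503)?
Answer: -51292104540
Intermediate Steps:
(334992 - 123527)*((-42201 + 31148) - 231503) = 211465*(-11053 - 231503) = 211465*(-242556) = -51292104540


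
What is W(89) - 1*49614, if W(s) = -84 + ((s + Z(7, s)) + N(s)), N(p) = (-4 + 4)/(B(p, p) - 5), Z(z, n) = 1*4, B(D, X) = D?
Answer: -49605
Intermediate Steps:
Z(z, n) = 4
N(p) = 0 (N(p) = (-4 + 4)/(p - 5) = 0/(-5 + p) = 0)
W(s) = -80 + s (W(s) = -84 + ((s + 4) + 0) = -84 + ((4 + s) + 0) = -84 + (4 + s) = -80 + s)
W(89) - 1*49614 = (-80 + 89) - 1*49614 = 9 - 49614 = -49605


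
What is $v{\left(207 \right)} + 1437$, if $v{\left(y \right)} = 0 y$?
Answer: $1437$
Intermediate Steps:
$v{\left(y \right)} = 0$
$v{\left(207 \right)} + 1437 = 0 + 1437 = 1437$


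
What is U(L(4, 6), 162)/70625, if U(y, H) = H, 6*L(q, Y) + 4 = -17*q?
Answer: 162/70625 ≈ 0.0022938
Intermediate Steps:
L(q, Y) = -2/3 - 17*q/6 (L(q, Y) = -2/3 + (-17*q)/6 = -2/3 - 17*q/6)
U(L(4, 6), 162)/70625 = 162/70625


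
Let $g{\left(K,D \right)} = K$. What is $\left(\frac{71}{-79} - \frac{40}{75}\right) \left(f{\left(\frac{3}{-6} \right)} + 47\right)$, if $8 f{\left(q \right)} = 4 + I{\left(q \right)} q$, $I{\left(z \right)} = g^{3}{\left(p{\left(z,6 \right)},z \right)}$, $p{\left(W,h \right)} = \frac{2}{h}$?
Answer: $- \frac{34820743}{511920} \approx -68.02$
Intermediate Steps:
$I{\left(z \right)} = \frac{1}{27}$ ($I{\left(z \right)} = \left(\frac{2}{6}\right)^{3} = \left(2 \cdot \frac{1}{6}\right)^{3} = \left(\frac{1}{3}\right)^{3} = \frac{1}{27}$)
$f{\left(q \right)} = \frac{1}{2} + \frac{q}{216}$ ($f{\left(q \right)} = \frac{4 + \frac{q}{27}}{8} = \frac{1}{2} + \frac{q}{216}$)
$\left(\frac{71}{-79} - \frac{40}{75}\right) \left(f{\left(\frac{3}{-6} \right)} + 47\right) = \left(\frac{71}{-79} - \frac{40}{75}\right) \left(\left(\frac{1}{2} + \frac{3 \frac{1}{-6}}{216}\right) + 47\right) = \left(71 \left(- \frac{1}{79}\right) - \frac{8}{15}\right) \left(\left(\frac{1}{2} + \frac{3 \left(- \frac{1}{6}\right)}{216}\right) + 47\right) = \left(- \frac{71}{79} - \frac{8}{15}\right) \left(\left(\frac{1}{2} + \frac{1}{216} \left(- \frac{1}{2}\right)\right) + 47\right) = - \frac{1697 \left(\left(\frac{1}{2} - \frac{1}{432}\right) + 47\right)}{1185} = - \frac{1697 \left(\frac{215}{432} + 47\right)}{1185} = \left(- \frac{1697}{1185}\right) \frac{20519}{432} = - \frac{34820743}{511920}$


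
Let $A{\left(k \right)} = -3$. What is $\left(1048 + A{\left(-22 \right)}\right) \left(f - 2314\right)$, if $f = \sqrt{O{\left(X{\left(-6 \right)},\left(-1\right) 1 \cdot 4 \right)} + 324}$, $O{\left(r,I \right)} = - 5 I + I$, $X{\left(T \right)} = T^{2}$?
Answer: $-2418130 + 2090 \sqrt{85} \approx -2.3989 \cdot 10^{6}$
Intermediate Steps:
$O{\left(r,I \right)} = - 4 I$
$f = 2 \sqrt{85}$ ($f = \sqrt{- 4 \left(-1\right) 1 \cdot 4 + 324} = \sqrt{- 4 \left(\left(-1\right) 4\right) + 324} = \sqrt{\left(-4\right) \left(-4\right) + 324} = \sqrt{16 + 324} = \sqrt{340} = 2 \sqrt{85} \approx 18.439$)
$\left(1048 + A{\left(-22 \right)}\right) \left(f - 2314\right) = \left(1048 - 3\right) \left(2 \sqrt{85} - 2314\right) = 1045 \left(-2314 + 2 \sqrt{85}\right) = -2418130 + 2090 \sqrt{85}$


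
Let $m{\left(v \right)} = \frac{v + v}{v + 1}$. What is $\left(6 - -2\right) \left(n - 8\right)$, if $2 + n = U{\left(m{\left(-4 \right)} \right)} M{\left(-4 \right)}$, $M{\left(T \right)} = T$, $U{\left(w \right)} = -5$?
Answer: $80$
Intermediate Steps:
$m{\left(v \right)} = \frac{2 v}{1 + v}$
$n = 18$ ($n = -2 - -20 = -2 + 20 = 18$)
$\left(6 - -2\right) \left(n - 8\right) = \left(6 - -2\right) \left(18 - 8\right) = \left(6 + 2\right) 10 = 8 \cdot 10 = 80$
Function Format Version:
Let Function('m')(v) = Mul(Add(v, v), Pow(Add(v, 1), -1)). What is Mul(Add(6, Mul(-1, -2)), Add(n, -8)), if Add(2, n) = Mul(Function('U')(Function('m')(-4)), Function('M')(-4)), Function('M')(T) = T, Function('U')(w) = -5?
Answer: 80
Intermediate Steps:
Function('m')(v) = Mul(2, v, Pow(Add(1, v), -1)) (Function('m')(v) = Mul(Mul(2, v), Pow(Add(1, v), -1)) = Mul(2, v, Pow(Add(1, v), -1)))
n = 18 (n = Add(-2, Mul(-5, -4)) = Add(-2, 20) = 18)
Mul(Add(6, Mul(-1, -2)), Add(n, -8)) = Mul(Add(6, Mul(-1, -2)), Add(18, -8)) = Mul(Add(6, 2), 10) = Mul(8, 10) = 80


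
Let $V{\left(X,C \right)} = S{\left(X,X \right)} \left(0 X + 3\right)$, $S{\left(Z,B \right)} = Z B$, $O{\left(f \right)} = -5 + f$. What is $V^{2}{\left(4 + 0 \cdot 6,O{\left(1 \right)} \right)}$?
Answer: $2304$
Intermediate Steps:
$S{\left(Z,B \right)} = B Z$
$V{\left(X,C \right)} = 3 X^{2}$ ($V{\left(X,C \right)} = X X \left(0 X + 3\right) = X^{2} \left(0 + 3\right) = X^{2} \cdot 3 = 3 X^{2}$)
$V^{2}{\left(4 + 0 \cdot 6,O{\left(1 \right)} \right)} = \left(3 \left(4 + 0 \cdot 6\right)^{2}\right)^{2} = \left(3 \left(4 + 0\right)^{2}\right)^{2} = \left(3 \cdot 4^{2}\right)^{2} = \left(3 \cdot 16\right)^{2} = 48^{2} = 2304$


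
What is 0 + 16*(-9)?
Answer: -144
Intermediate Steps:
0 + 16*(-9) = 0 - 144 = -144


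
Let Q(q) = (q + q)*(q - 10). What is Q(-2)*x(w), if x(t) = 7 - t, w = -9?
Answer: 768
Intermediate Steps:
Q(q) = 2*q*(-10 + q) (Q(q) = (2*q)*(-10 + q) = 2*q*(-10 + q))
Q(-2)*x(w) = (2*(-2)*(-10 - 2))*(7 - 1*(-9)) = (2*(-2)*(-12))*(7 + 9) = 48*16 = 768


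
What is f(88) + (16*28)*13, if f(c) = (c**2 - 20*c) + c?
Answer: 11896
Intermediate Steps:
f(c) = c**2 - 19*c
f(88) + (16*28)*13 = 88*(-19 + 88) + (16*28)*13 = 88*69 + 448*13 = 6072 + 5824 = 11896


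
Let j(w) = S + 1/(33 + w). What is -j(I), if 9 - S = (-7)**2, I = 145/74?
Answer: 103406/2587 ≈ 39.971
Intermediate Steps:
I = 145/74 (I = 145*(1/74) = 145/74 ≈ 1.9595)
S = -40 (S = 9 - 1*(-7)**2 = 9 - 1*49 = 9 - 49 = -40)
j(w) = -40 + 1/(33 + w)
-j(I) = -(-1319 - 40*145/74)/(33 + 145/74) = -(-1319 - 2900/37)/2587/74 = -74*(-51703)/(2587*37) = -1*(-103406/2587) = 103406/2587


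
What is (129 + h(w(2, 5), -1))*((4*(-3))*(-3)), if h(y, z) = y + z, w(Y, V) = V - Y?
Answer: 4716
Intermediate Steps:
(129 + h(w(2, 5), -1))*((4*(-3))*(-3)) = (129 + ((5 - 1*2) - 1))*((4*(-3))*(-3)) = (129 + ((5 - 2) - 1))*(-12*(-3)) = (129 + (3 - 1))*36 = (129 + 2)*36 = 131*36 = 4716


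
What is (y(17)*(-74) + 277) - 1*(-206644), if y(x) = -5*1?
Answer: 207291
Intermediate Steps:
y(x) = -5
(y(17)*(-74) + 277) - 1*(-206644) = (-5*(-74) + 277) - 1*(-206644) = (370 + 277) + 206644 = 647 + 206644 = 207291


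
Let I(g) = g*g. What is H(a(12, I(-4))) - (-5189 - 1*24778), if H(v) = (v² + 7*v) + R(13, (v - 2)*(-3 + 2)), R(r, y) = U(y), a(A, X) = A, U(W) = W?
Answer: 30185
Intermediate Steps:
I(g) = g²
R(r, y) = y
H(v) = 2 + v² + 6*v (H(v) = (v² + 7*v) + (v - 2)*(-3 + 2) = (v² + 7*v) + (-2 + v)*(-1) = (v² + 7*v) + (2 - v) = 2 + v² + 6*v)
H(a(12, I(-4))) - (-5189 - 1*24778) = (2 + 12² + 6*12) - (-5189 - 1*24778) = (2 + 144 + 72) - (-5189 - 24778) = 218 - 1*(-29967) = 218 + 29967 = 30185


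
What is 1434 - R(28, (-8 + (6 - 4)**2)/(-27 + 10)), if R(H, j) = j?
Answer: 24374/17 ≈ 1433.8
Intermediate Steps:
1434 - R(28, (-8 + (6 - 4)**2)/(-27 + 10)) = 1434 - (-8 + (6 - 4)**2)/(-27 + 10) = 1434 - (-8 + 2**2)/(-17) = 1434 - (-8 + 4)*(-1)/17 = 1434 - (-4)*(-1)/17 = 1434 - 1*4/17 = 1434 - 4/17 = 24374/17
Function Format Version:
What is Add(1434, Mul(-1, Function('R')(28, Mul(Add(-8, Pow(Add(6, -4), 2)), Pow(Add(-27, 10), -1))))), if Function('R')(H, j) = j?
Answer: Rational(24374, 17) ≈ 1433.8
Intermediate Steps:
Add(1434, Mul(-1, Function('R')(28, Mul(Add(-8, Pow(Add(6, -4), 2)), Pow(Add(-27, 10), -1))))) = Add(1434, Mul(-1, Mul(Add(-8, Pow(Add(6, -4), 2)), Pow(Add(-27, 10), -1)))) = Add(1434, Mul(-1, Mul(Add(-8, Pow(2, 2)), Pow(-17, -1)))) = Add(1434, Mul(-1, Mul(Add(-8, 4), Rational(-1, 17)))) = Add(1434, Mul(-1, Mul(-4, Rational(-1, 17)))) = Add(1434, Mul(-1, Rational(4, 17))) = Add(1434, Rational(-4, 17)) = Rational(24374, 17)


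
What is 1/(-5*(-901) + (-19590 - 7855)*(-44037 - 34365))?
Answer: 1/2151747395 ≈ 4.6474e-10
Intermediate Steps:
1/(-5*(-901) + (-19590 - 7855)*(-44037 - 34365)) = 1/(4505 - 27445*(-78402)) = 1/(4505 + 2151742890) = 1/2151747395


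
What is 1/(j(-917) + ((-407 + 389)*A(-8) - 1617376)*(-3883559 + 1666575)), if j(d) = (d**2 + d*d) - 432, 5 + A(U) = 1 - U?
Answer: 1/3585858018178 ≈ 2.7887e-13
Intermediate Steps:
A(U) = -4 - U (A(U) = -5 + (1 - U) = -4 - U)
j(d) = -432 + 2*d**2 (j(d) = (d**2 + d**2) - 432 = 2*d**2 - 432 = -432 + 2*d**2)
1/(j(-917) + ((-407 + 389)*A(-8) - 1617376)*(-3883559 + 1666575)) = 1/((-432 + 2*(-917)**2) + ((-407 + 389)*(-4 - 1*(-8)) - 1617376)*(-3883559 + 1666575)) = 1/((-432 + 2*840889) + (-18*(-4 + 8) - 1617376)*(-2216984)) = 1/((-432 + 1681778) + (-18*4 - 1617376)*(-2216984)) = 1/(1681346 + (-72 - 1617376)*(-2216984)) = 1/(1681346 - 1617448*(-2216984)) = 1/(1681346 + 3585856336832) = 1/3585858018178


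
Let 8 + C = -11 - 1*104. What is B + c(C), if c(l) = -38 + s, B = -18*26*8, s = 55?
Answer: -3727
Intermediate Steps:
C = -123 (C = -8 + (-11 - 1*104) = -8 + (-11 - 104) = -8 - 115 = -123)
B = -3744 (B = -468*8 = -3744)
c(l) = 17 (c(l) = -38 + 55 = 17)
B + c(C) = -3744 + 17 = -3727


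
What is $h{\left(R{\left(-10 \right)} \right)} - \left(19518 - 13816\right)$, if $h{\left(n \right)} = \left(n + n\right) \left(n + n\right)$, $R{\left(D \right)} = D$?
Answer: $-5302$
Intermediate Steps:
$h{\left(n \right)} = 4 n^{2}$ ($h{\left(n \right)} = 2 n 2 n = 4 n^{2}$)
$h{\left(R{\left(-10 \right)} \right)} - \left(19518 - 13816\right) = 4 \left(-10\right)^{2} - \left(19518 - 13816\right) = 4 \cdot 100 - \left(19518 - 13816\right) = 400 - 5702 = -5302$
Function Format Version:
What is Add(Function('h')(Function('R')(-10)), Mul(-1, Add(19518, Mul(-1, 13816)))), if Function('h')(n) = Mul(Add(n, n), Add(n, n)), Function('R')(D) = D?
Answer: -5302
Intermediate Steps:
Function('h')(n) = Mul(4, Pow(n, 2)) (Function('h')(n) = Mul(Mul(2, n), Mul(2, n)) = Mul(4, Pow(n, 2)))
Add(Function('h')(Function('R')(-10)), Mul(-1, Add(19518, Mul(-1, 13816)))) = Add(Mul(4, Pow(-10, 2)), Mul(-1, Add(19518, Mul(-1, 13816)))) = Add(Mul(4, 100), Mul(-1, Add(19518, -13816))) = Add(400, Mul(-1, 5702)) = Add(400, -5702) = -5302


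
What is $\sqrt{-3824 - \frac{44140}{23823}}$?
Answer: $\frac{2 i \sqrt{60314073481}}{7941} \approx 61.853 i$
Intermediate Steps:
$\sqrt{-3824 - \frac{44140}{23823}} = \sqrt{- \frac{91143292}{23823}} = \frac{2 i \sqrt{60314073481}}{7941}$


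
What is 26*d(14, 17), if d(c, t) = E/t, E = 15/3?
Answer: 130/17 ≈ 7.6471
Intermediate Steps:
E = 5 (E = 15*(1/3) = 5)
d(c, t) = 5/t
26*d(14, 17) = 26*(5/17) = 130/17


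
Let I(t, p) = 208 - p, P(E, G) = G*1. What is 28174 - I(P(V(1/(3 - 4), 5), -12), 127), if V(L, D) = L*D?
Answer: 28093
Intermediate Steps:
V(L, D) = D*L
P(E, G) = G
28174 - I(P(V(1/(3 - 4), 5), -12), 127) = 28174 - (208 - 1*127) = 28174 - (208 - 127) = 28174 - 1*81 = 28174 - 81 = 28093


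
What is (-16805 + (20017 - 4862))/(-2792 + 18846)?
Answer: -825/8027 ≈ -0.10278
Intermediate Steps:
(-16805 + (20017 - 4862))/(-2792 + 18846) = (-16805 + 15155)/16054 = -1650*1/16054 = -825/8027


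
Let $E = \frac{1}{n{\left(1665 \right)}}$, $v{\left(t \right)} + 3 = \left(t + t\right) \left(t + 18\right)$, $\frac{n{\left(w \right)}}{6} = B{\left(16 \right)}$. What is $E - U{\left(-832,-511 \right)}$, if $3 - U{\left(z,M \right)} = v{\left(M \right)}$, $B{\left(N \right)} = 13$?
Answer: $\frac{39299521}{78} \approx 5.0384 \cdot 10^{5}$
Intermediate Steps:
$n{\left(w \right)} = 78$ ($n{\left(w \right)} = 6 \cdot 13 = 78$)
$v{\left(t \right)} = -3 + 2 t \left(18 + t\right)$ ($v{\left(t \right)} = -3 + \left(t + t\right) \left(t + 18\right) = -3 + 2 t \left(18 + t\right)$)
$U{\left(z,M \right)} = 6 - 36 M - 2 M^{2}$ ($U{\left(z,M \right)} = 3 - \left(-3 + 2 M^{2} + 36 M\right) = 6 - 36 M - 2 M^{2}$)
$E = \frac{1}{78} \approx 0.012821$
$E - U{\left(-832,-511 \right)} = \frac{1}{78} - \left(6 - -18396 - 2 \left(-511\right)^{2}\right) = \frac{1}{78} - \left(6 + 18396 - 522242\right) = \frac{1}{78} - -503840 = \frac{1}{78} + 503840 = \frac{39299521}{78}$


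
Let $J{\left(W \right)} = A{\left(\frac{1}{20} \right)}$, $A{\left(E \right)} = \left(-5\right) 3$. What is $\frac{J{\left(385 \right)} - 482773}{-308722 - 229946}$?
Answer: $\frac{120697}{134667} \approx 0.89626$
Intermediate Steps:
$A{\left(E \right)} = -15$
$J{\left(W \right)} = -15$
$\frac{J{\left(385 \right)} - 482773}{-308722 - 229946} = \frac{-15 - 482773}{-308722 - 229946} = - \frac{482788}{-538668} = \left(-482788\right) \left(- \frac{1}{538668}\right) = \frac{120697}{134667}$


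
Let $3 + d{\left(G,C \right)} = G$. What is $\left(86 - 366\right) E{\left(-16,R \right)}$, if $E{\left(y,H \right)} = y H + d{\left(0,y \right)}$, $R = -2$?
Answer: $-8120$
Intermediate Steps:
$d{\left(G,C \right)} = -3 + G$
$E{\left(y,H \right)} = -3 + H y$ ($E{\left(y,H \right)} = y H + \left(-3 + 0\right) = H y - 3 = -3 + H y$)
$\left(86 - 366\right) E{\left(-16,R \right)} = \left(86 - 366\right) \left(-3 - -32\right) = - 280 \left(-3 + 32\right) = \left(-280\right) 29 = -8120$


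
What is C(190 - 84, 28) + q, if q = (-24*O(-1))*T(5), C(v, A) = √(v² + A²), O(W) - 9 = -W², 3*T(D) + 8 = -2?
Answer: 640 + 2*√3005 ≈ 749.64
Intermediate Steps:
T(D) = -10/3 (T(D) = -8/3 + (⅓)*(-2) = -8/3 - ⅔ = -10/3)
O(W) = 9 - W²
C(v, A) = √(A² + v²)
q = 640 (q = -24*(9 - 1*(-1)²)*(-10/3) = -24*(9 - 1*1)*(-10/3) = -24*(9 - 1)*(-10/3) = -24*8*(-10/3) = -192*(-10/3) = 640)
C(190 - 84, 28) + q = √(28² + (190 - 84)²) + 640 = √(784 + 106²) + 640 = √(784 + 11236) + 640 = √12020 + 640 = 2*√3005 + 640 = 640 + 2*√3005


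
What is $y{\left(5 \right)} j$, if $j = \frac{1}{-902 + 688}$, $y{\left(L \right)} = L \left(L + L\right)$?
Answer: $- \frac{25}{107} \approx -0.23364$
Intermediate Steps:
$y{\left(L \right)} = 2 L^{2}$ ($y{\left(L \right)} = L 2 L = 2 L^{2}$)
$j = - \frac{1}{214}$ ($j = \frac{1}{-214} = - \frac{1}{214} \approx -0.0046729$)
$y{\left(5 \right)} j = 2 \cdot 5^{2} \left(- \frac{1}{214}\right) = 2 \cdot 25 \left(- \frac{1}{214}\right) = 50 \left(- \frac{1}{214}\right) = - \frac{25}{107}$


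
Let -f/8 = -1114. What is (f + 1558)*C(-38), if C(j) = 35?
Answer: 366450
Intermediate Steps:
f = 8912 (f = -8*(-1114) = 8912)
(f + 1558)*C(-38) = (8912 + 1558)*35 = 10470*35 = 366450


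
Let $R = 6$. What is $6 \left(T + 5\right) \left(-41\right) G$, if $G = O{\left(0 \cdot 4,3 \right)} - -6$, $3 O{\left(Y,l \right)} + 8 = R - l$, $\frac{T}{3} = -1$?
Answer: $-2132$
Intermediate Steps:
$T = -3$ ($T = 3 \left(-1\right) = -3$)
$O{\left(Y,l \right)} = - \frac{2}{3} - \frac{l}{3}$ ($O{\left(Y,l \right)} = - \frac{8}{3} + \frac{6 - l}{3} = - \frac{8}{3} - \left(-2 + \frac{l}{3}\right) = - \frac{2}{3} - \frac{l}{3}$)
$G = \frac{13}{3}$ ($G = \left(- \frac{2}{3} - 1\right) - -6 = \left(- \frac{2}{3} - 1\right) + 6 = - \frac{5}{3} + 6 = \frac{13}{3} \approx 4.3333$)
$6 \left(T + 5\right) \left(-41\right) G = 6 \left(-3 + 5\right) \left(-41\right) \frac{13}{3} = 6 \cdot 2 \left(-41\right) \frac{13}{3} = 12 \left(-41\right) \frac{13}{3} = \left(-492\right) \frac{13}{3} = -2132$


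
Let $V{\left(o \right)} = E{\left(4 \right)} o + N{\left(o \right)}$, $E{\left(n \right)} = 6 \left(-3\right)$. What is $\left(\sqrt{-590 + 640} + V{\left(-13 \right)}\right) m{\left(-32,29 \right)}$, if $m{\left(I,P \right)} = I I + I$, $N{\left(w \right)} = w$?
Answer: $219232 + 4960 \sqrt{2} \approx 2.2625 \cdot 10^{5}$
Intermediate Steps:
$m{\left(I,P \right)} = I + I^{2}$ ($m{\left(I,P \right)} = I^{2} + I = I + I^{2}$)
$E{\left(n \right)} = -18$
$V{\left(o \right)} = - 17 o$ ($V{\left(o \right)} = - 18 o + o = - 17 o$)
$\left(\sqrt{-590 + 640} + V{\left(-13 \right)}\right) m{\left(-32,29 \right)} = \left(\sqrt{-590 + 640} - -221\right) \left(- 32 \left(1 - 32\right)\right) = \left(\sqrt{50} + 221\right) \left(\left(-32\right) \left(-31\right)\right) = \left(5 \sqrt{2} + 221\right) 992 = \left(221 + 5 \sqrt{2}\right) 992 = 219232 + 4960 \sqrt{2}$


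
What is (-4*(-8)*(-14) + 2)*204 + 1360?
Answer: -89624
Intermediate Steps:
(-4*(-8)*(-14) + 2)*204 + 1360 = (32*(-14) + 2)*204 + 1360 = (-448 + 2)*204 + 1360 = -446*204 + 1360 = -90984 + 1360 = -89624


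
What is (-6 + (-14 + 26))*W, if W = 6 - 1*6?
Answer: 0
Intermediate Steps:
W = 0 (W = 6 - 6 = 0)
(-6 + (-14 + 26))*W = (-6 + (-14 + 26))*0 = (-6 + 12)*0 = 6*0 = 0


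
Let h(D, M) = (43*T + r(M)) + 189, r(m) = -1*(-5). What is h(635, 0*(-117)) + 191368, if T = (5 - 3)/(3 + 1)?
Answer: 383167/2 ≈ 1.9158e+5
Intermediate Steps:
r(m) = 5
T = ½ (T = 2/4 = 2*(¼) = ½ ≈ 0.50000)
h(D, M) = 431/2 (h(D, M) = (43*(½) + 5) + 189 = (43/2 + 5) + 189 = 53/2 + 189 = 431/2)
h(635, 0*(-117)) + 191368 = 431/2 + 191368 = 383167/2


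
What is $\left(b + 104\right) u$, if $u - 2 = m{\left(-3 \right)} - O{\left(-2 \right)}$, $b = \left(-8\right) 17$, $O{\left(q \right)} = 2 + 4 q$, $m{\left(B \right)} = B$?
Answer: $-160$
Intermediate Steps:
$b = -136$
$u = 5$ ($u = 2 - \left(5 - 8\right) = 2 - -3 = 2 + \left(-3 + 6\right) = 2 + 3 = 5$)
$\left(b + 104\right) u = \left(-136 + 104\right) 5 = \left(-32\right) 5 = -160$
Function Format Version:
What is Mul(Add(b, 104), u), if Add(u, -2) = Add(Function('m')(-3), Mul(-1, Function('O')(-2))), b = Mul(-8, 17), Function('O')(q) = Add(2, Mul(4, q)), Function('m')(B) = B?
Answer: -160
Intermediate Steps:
b = -136
u = 5 (u = Add(2, Add(-3, Mul(-1, Add(2, Mul(4, -2))))) = Add(2, Add(-3, Mul(-1, Add(2, -8)))) = Add(2, Add(-3, Mul(-1, -6))) = Add(2, Add(-3, 6)) = Add(2, 3) = 5)
Mul(Add(b, 104), u) = Mul(Add(-136, 104), 5) = Mul(-32, 5) = -160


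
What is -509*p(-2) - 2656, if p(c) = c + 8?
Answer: -5710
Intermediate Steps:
p(c) = 8 + c
-509*p(-2) - 2656 = -509*(8 - 2) - 2656 = -509*6 - 1*2656 = -3054 - 2656 = -5710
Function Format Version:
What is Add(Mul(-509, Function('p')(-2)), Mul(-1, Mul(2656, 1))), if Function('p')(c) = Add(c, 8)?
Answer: -5710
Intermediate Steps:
Function('p')(c) = Add(8, c)
Add(Mul(-509, Function('p')(-2)), Mul(-1, Mul(2656, 1))) = Add(Mul(-509, Add(8, -2)), Mul(-1, Mul(2656, 1))) = Add(Mul(-509, 6), Mul(-1, 2656)) = Add(-3054, -2656) = -5710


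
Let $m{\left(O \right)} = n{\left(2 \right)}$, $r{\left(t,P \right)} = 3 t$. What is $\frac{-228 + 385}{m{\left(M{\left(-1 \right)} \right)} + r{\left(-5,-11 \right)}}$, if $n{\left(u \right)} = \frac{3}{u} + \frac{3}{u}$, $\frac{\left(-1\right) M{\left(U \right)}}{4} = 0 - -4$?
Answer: $- \frac{157}{12} \approx -13.083$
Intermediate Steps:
$M{\left(U \right)} = -16$ ($M{\left(U \right)} = - 4 \left(0 - -4\right) = - 4 \left(0 + 4\right) = \left(-4\right) 4 = -16$)
$n{\left(u \right)} = \frac{6}{u}$
$m{\left(O \right)} = 3$ ($m{\left(O \right)} = \frac{6}{2} = 6 \cdot \frac{1}{2} = 3$)
$\frac{-228 + 385}{m{\left(M{\left(-1 \right)} \right)} + r{\left(-5,-11 \right)}} = \frac{-228 + 385}{3 + 3 \left(-5\right)} = \frac{157}{3 - 15} = \frac{157}{-12} = 157 \left(- \frac{1}{12}\right) = - \frac{157}{12}$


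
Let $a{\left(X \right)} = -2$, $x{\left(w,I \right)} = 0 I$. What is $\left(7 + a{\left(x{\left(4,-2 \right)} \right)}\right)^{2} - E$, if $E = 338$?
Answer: $-313$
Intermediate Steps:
$x{\left(w,I \right)} = 0$
$\left(7 + a{\left(x{\left(4,-2 \right)} \right)}\right)^{2} - E = \left(7 - 2\right)^{2} - 338 = 5^{2} - 338 = 25 - 338 = -313$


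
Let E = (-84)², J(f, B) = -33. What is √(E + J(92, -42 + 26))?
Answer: √7023 ≈ 83.803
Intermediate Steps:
E = 7056
√(E + J(92, -42 + 26)) = √(7056 - 33) = √7023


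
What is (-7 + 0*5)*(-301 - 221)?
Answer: 3654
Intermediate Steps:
(-7 + 0*5)*(-301 - 221) = (-7 + 0)*(-522) = -7*(-522) = 3654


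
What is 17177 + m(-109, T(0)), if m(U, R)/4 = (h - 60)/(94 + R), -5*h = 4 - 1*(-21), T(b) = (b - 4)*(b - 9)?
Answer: 17175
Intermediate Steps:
T(b) = (-9 + b)*(-4 + b) (T(b) = (-4 + b)*(-9 + b) = (-9 + b)*(-4 + b))
h = -5 (h = -(4 - 1*(-21))/5 = -(4 + 21)/5 = -1/5*25 = -5)
m(U, R) = -260/(94 + R) (m(U, R) = 4*((-5 - 60)/(94 + R)) = 4*(-65/(94 + R)) = -260/(94 + R))
17177 + m(-109, T(0)) = 17177 - 260/(94 + (36 + 0**2 - 13*0)) = 17177 - 260/(94 + (36 + 0 + 0)) = 17177 - 260/(94 + 36) = 17177 - 260/130 = 17177 - 260*1/130 = 17177 - 2 = 17175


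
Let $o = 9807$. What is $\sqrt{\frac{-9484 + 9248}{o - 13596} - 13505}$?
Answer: $\frac{i \sqrt{21542657989}}{1263} \approx 116.21 i$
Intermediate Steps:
$\sqrt{\frac{-9484 + 9248}{o - 13596} - 13505} = \sqrt{\frac{-9484 + 9248}{9807 - 13596} - 13505} = \sqrt{- \frac{236}{-3789} - 13505} = \sqrt{\left(-236\right) \left(- \frac{1}{3789}\right) - 13505} = \sqrt{\frac{236}{3789} - 13505} = \sqrt{- \frac{51170209}{3789}} = \frac{i \sqrt{21542657989}}{1263}$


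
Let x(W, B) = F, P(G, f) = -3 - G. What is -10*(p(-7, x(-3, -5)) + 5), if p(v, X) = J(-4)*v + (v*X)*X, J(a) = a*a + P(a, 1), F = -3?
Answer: 1770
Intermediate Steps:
x(W, B) = -3
J(a) = -3 + a**2 - a (J(a) = a*a + (-3 - a) = a**2 + (-3 - a) = -3 + a**2 - a)
p(v, X) = 17*v + v*X**2 (p(v, X) = (-3 + (-4)**2 - 1*(-4))*v + (v*X)*X = (-3 + 16 + 4)*v + (X*v)*X = 17*v + v*X**2)
-10*(p(-7, x(-3, -5)) + 5) = -10*(-7*(17 + (-3)**2) + 5) = -10*(-7*(17 + 9) + 5) = -10*(-7*26 + 5) = -10*(-182 + 5) = -10*(-177) = 1770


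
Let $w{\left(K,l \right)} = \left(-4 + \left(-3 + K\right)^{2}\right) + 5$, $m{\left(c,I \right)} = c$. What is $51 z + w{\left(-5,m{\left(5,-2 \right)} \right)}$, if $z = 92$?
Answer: $4757$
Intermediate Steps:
$w{\left(K,l \right)} = 1 + \left(-3 + K\right)^{2}$
$51 z + w{\left(-5,m{\left(5,-2 \right)} \right)} = 51 \cdot 92 + \left(1 + \left(-3 - 5\right)^{2}\right) = 4692 + \left(1 + \left(-8\right)^{2}\right) = 4692 + \left(1 + 64\right) = 4692 + 65 = 4757$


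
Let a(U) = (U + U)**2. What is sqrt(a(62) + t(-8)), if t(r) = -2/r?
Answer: sqrt(61505)/2 ≈ 124.00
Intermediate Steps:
a(U) = 4*U**2 (a(U) = (2*U)**2 = 4*U**2)
sqrt(a(62) + t(-8)) = sqrt(4*62**2 - 2/(-8)) = sqrt(4*3844 - 2*(-1/8)) = sqrt(15376 + 1/4) = sqrt(61505/4) = sqrt(61505)/2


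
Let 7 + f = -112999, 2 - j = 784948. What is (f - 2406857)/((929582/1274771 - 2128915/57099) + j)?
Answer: 183416164332621927/57137427464102081 ≈ 3.2101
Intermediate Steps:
j = -784946 (j = 2 - 1*784948 = 2 - 784948 = -784946)
f = -113006 (f = -7 - 112999 = -113006)
(f - 2406857)/((929582/1274771 - 2128915/57099) + j) = (-113006 - 2406857)/((929582/1274771 - 2128915/57099) - 784946) = -2519863/((929582*(1/1274771) - 2128915*1/57099) - 784946) = -2519863/((929582/1274771 - 2128915/57099) - 784946) = -2519863/(-2660800900847/72788149329 - 784946) = -2519863/(-57137427464102081/72788149329) = -2519863*(-72788149329/57137427464102081) = 183416164332621927/57137427464102081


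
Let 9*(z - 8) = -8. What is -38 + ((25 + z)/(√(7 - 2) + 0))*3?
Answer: -38 + 289*√5/15 ≈ 5.0816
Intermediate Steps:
z = 64/9 (z = 8 + (⅑)*(-8) = 8 - 8/9 = 64/9 ≈ 7.1111)
-38 + ((25 + z)/(√(7 - 2) + 0))*3 = -38 + ((25 + 64/9)/(√(7 - 2) + 0))*3 = -38 + (289/(9*(√5 + 0)))*3 = -38 + (289/(9*(√5)))*3 = -38 + (289*(√5/5)/9)*3 = -38 + (289*√5/45)*3 = -38 + 289*√5/15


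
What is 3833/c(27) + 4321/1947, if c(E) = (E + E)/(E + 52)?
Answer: 196599521/35046 ≈ 5609.8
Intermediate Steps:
c(E) = 2*E/(52 + E) (c(E) = (2*E)/(52 + E) = 2*E/(52 + E))
3833/c(27) + 4321/1947 = 3833/((2*27/(52 + 27))) + 4321/1947 = 3833/((2*27/79)) + 4321*(1/1947) = 3833/((2*27*(1/79))) + 4321/1947 = 3833/(54/79) + 4321/1947 = 3833*(79/54) + 4321/1947 = 302807/54 + 4321/1947 = 196599521/35046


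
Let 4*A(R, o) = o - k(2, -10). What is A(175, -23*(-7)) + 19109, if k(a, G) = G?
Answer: 76607/4 ≈ 19152.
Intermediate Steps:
A(R, o) = 5/2 + o/4 (A(R, o) = (o - 1*(-10))/4 = (o + 10)/4 = (10 + o)/4 = 5/2 + o/4)
A(175, -23*(-7)) + 19109 = (5/2 + (-23*(-7))/4) + 19109 = (5/2 + (1/4)*161) + 19109 = (5/2 + 161/4) + 19109 = 171/4 + 19109 = 76607/4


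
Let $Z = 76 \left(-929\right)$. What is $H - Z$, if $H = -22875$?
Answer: $47729$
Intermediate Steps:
$Z = -70604$
$H - Z = -22875 - -70604 = -22875 + 70604 = 47729$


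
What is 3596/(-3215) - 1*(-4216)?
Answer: 13550844/3215 ≈ 4214.9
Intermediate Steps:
3596/(-3215) - 1*(-4216) = 3596*(-1/3215) + 4216 = -3596/3215 + 4216 = 13550844/3215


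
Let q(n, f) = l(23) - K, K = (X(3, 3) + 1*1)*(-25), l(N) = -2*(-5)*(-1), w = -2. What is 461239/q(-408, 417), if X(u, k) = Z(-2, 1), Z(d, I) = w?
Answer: -461239/35 ≈ -13178.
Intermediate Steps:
Z(d, I) = -2
X(u, k) = -2
l(N) = -10 (l(N) = 10*(-1) = -10)
K = 25 (K = (-2 + 1*1)*(-25) = (-2 + 1)*(-25) = -1*(-25) = 25)
q(n, f) = -35 (q(n, f) = -10 - 1*25 = -10 - 25 = -35)
461239/q(-408, 417) = 461239/(-35) = 461239*(-1/35) = -461239/35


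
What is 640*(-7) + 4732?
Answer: 252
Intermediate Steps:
640*(-7) + 4732 = -4480 + 4732 = 252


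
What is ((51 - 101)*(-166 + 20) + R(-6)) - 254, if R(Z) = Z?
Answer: 7040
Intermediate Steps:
((51 - 101)*(-166 + 20) + R(-6)) - 254 = ((51 - 101)*(-166 + 20) - 6) - 254 = (-50*(-146) - 6) - 254 = (7300 - 6) - 254 = 7294 - 254 = 7040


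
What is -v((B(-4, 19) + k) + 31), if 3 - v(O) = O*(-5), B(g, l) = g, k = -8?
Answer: -98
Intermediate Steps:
v(O) = 3 + 5*O (v(O) = 3 - O*(-5) = 3 - (-5)*O = 3 + 5*O)
-v((B(-4, 19) + k) + 31) = -(3 + 5*((-4 - 8) + 31)) = -(3 + 5*(-12 + 31)) = -(3 + 5*19) = -(3 + 95) = -1*98 = -98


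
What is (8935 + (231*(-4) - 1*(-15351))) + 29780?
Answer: 53142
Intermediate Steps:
(8935 + (231*(-4) - 1*(-15351))) + 29780 = (8935 + (-924 + 15351)) + 29780 = (8935 + 14427) + 29780 = 23362 + 29780 = 53142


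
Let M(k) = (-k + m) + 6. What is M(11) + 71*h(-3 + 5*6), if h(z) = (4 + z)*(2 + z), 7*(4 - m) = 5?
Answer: 446791/7 ≈ 63827.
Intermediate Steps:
m = 23/7 (m = 4 - 1/7*5 = 4 - 5/7 = 23/7 ≈ 3.2857)
h(z) = (2 + z)*(4 + z)
M(k) = 65/7 - k (M(k) = (-k + 23/7) + 6 = (23/7 - k) + 6 = 65/7 - k)
M(11) + 71*h(-3 + 5*6) = (65/7 - 1*11) + 71*(8 + (-3 + 5*6)**2 + 6*(-3 + 5*6)) = (65/7 - 11) + 71*(8 + (-3 + 30)**2 + 6*(-3 + 30)) = -12/7 + 71*(8 + 27**2 + 6*27) = -12/7 + 71*(8 + 729 + 162) = -12/7 + 71*899 = -12/7 + 63829 = 446791/7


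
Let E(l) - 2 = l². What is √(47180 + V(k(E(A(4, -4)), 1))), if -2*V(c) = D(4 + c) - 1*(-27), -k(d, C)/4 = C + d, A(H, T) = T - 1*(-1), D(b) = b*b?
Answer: √184794/2 ≈ 214.94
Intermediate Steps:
D(b) = b²
A(H, T) = 1 + T (A(H, T) = T + 1 = 1 + T)
E(l) = 2 + l²
k(d, C) = -4*C - 4*d (k(d, C) = -4*(C + d) = -4*C - 4*d)
V(c) = -27/2 - (4 + c)²/2 (V(c) = -((4 + c)² - 1*(-27))/2 = -((4 + c)² + 27)/2 = -(27 + (4 + c)²)/2 = -27/2 - (4 + c)²/2)
√(47180 + V(k(E(A(4, -4)), 1))) = √(47180 + (-27/2 - (4 + (-4*1 - 4*(2 + (1 - 4)²)))²/2)) = √(47180 + (-27/2 - (4 + (-4 - 4*(2 + (-3)²)))²/2)) = √(47180 + (-27/2 - (4 + (-4 - 4*(2 + 9)))²/2)) = √(47180 + (-27/2 - (4 + (-4 - 4*11))²/2)) = √(47180 + (-27/2 - (4 + (-4 - 44))²/2)) = √(47180 + (-27/2 - (4 - 48)²/2)) = √(47180 + (-27/2 - ½*(-44)²)) = √(47180 + (-27/2 - ½*1936)) = √(47180 + (-27/2 - 968)) = √(47180 - 1963/2) = √(92397/2) = √184794/2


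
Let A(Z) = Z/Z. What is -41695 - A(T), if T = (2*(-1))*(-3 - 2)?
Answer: -41696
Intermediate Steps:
T = 10 (T = -2*(-5) = 10)
A(Z) = 1
-41695 - A(T) = -41695 - 1*1 = -41695 - 1 = -41696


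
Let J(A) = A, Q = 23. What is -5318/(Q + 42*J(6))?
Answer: -5318/275 ≈ -19.338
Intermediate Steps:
-5318/(Q + 42*J(6)) = -5318/(23 + 42*6) = -5318/(23 + 252) = -5318/275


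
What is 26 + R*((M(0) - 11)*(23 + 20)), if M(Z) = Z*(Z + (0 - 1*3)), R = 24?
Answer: -11326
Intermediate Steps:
M(Z) = Z*(-3 + Z) (M(Z) = Z*(Z + (0 - 3)) = Z*(Z - 3) = Z*(-3 + Z))
26 + R*((M(0) - 11)*(23 + 20)) = 26 + 24*((0*(-3 + 0) - 11)*(23 + 20)) = 26 + 24*((0*(-3) - 11)*43) = 26 + 24*((0 - 11)*43) = 26 + 24*(-11*43) = 26 + 24*(-473) = 26 - 11352 = -11326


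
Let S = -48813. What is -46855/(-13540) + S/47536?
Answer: 78318563/32181872 ≈ 2.4336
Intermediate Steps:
-46855/(-13540) + S/47536 = -46855/(-13540) - 48813/47536 = -46855*(-1/13540) - 48813*1/47536 = 9371/2708 - 48813/47536 = 78318563/32181872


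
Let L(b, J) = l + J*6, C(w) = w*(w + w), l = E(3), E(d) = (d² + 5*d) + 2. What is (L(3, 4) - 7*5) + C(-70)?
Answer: 9815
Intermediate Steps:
E(d) = 2 + d² + 5*d
l = 26 (l = 2 + 3² + 5*3 = 2 + 9 + 15 = 26)
C(w) = 2*w² (C(w) = w*(2*w) = 2*w²)
L(b, J) = 26 + 6*J (L(b, J) = 26 + J*6 = 26 + 6*J)
(L(3, 4) - 7*5) + C(-70) = ((26 + 6*4) - 7*5) + 2*(-70)² = ((26 + 24) - 35) + 2*4900 = (50 - 35) + 9800 = 15 + 9800 = 9815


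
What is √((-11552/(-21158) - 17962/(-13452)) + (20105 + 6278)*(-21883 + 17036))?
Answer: I*√647440929703873256562966/71154354 ≈ 11308.0*I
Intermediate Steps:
√((-11552/(-21158) - 17962/(-13452)) + (20105 + 6278)*(-21883 + 17036)) = √((-11552*(-1/21158) - 17962*(-1/13452)) + 26383*(-4847)) = √((5776/10579 + 8981/6726) - 127878401) = √(133859375/71154354 - 127878401) = √(-9099104879848579/71154354) = I*√647440929703873256562966/71154354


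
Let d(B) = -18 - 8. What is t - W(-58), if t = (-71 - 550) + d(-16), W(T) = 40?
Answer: -687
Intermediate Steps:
d(B) = -26
t = -647 (t = (-71 - 550) - 26 = -621 - 26 = -647)
t - W(-58) = -647 - 1*40 = -647 - 40 = -687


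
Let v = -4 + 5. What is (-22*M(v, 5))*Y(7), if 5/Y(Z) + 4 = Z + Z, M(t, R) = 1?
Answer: -11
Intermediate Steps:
v = 1
Y(Z) = 5/(-4 + 2*Z) (Y(Z) = 5/(-4 + (Z + Z)) = 5/(-4 + 2*Z))
(-22*M(v, 5))*Y(7) = (-22*1)*(5/(2*(-2 + 7))) = -55/5 = -22*1/2 = -11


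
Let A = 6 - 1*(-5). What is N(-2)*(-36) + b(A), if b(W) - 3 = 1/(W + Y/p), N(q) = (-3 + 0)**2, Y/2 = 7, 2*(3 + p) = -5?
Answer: -29842/93 ≈ -320.88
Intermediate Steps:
p = -11/2 (p = -3 + (1/2)*(-5) = -3 - 5/2 = -11/2 ≈ -5.5000)
A = 11 (A = 6 + 5 = 11)
Y = 14 (Y = 2*7 = 14)
N(q) = 9 (N(q) = (-3)**2 = 9)
b(W) = 3 + 1/(-28/11 + W) (b(W) = 3 + 1/(W + 14/(-11/2)) = 3 + 1/(W + 14*(-2/11)) = 3 + 1/(W - 28/11) = 3 + 1/(-28/11 + W))
N(-2)*(-36) + b(A) = 9*(-36) + (73 - 33*11)/(28 - 11*11) = -324 + (73 - 363)/(28 - 121) = -324 - 290/(-93) = -324 - 1/93*(-290) = -324 + 290/93 = -29842/93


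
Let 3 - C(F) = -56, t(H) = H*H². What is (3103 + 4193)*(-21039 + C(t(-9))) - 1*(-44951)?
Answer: -153025129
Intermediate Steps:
t(H) = H³
C(F) = 59 (C(F) = 3 - 1*(-56) = 3 + 56 = 59)
(3103 + 4193)*(-21039 + C(t(-9))) - 1*(-44951) = (3103 + 4193)*(-21039 + 59) - 1*(-44951) = 7296*(-20980) + 44951 = -153070080 + 44951 = -153025129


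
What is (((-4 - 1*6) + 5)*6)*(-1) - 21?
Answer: 9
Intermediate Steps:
(((-4 - 1*6) + 5)*6)*(-1) - 21 = (((-4 - 6) + 5)*6)*(-1) - 21 = ((-10 + 5)*6)*(-1) - 21 = -5*6*(-1) - 21 = -30*(-1) - 21 = 30 - 21 = 9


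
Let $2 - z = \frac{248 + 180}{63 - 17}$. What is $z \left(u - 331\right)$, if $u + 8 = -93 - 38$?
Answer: $\frac{78960}{23} \approx 3433.0$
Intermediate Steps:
$z = - \frac{168}{23}$ ($z = 2 - \frac{248 + 180}{63 - 17} = 2 - \frac{428}{46} = 2 - 428 \cdot \frac{1}{46} = 2 - \frac{214}{23} = - \frac{168}{23} \approx -7.3043$)
$u = -139$ ($u = -8 - 131 = -139$)
$z \left(u - 331\right) = - \frac{168 \left(-139 - 331\right)}{23} = \left(- \frac{168}{23}\right) \left(-470\right) = \frac{78960}{23}$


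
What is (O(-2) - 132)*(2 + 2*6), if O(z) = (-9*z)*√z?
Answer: -1848 + 252*I*√2 ≈ -1848.0 + 356.38*I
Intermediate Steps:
O(z) = -9*z^(3/2)
(O(-2) - 132)*(2 + 2*6) = (-(-18)*I*√2 - 132)*(2 + 2*6) = (-(-18)*I*√2 - 132)*(2 + 12) = (18*I*√2 - 132)*14 = (-132 + 18*I*√2)*14 = -1848 + 252*I*√2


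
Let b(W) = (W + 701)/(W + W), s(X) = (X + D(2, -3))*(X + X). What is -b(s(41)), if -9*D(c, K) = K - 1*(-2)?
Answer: -36649/60680 ≈ -0.60397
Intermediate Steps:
D(c, K) = -2/9 - K/9 (D(c, K) = -(K - 1*(-2))/9 = -(K + 2)/9 = -(2 + K)/9 = -2/9 - K/9)
s(X) = 2*X*(⅑ + X) (s(X) = (X + (-2/9 - ⅑*(-3)))*(X + X) = (X + (-2/9 + ⅓))*(2*X) = (X + ⅑)*(2*X) = (⅑ + X)*(2*X) = 2*X*(⅑ + X))
b(W) = (701 + W)/(2*W) (b(W) = (701 + W)/((2*W)) = (701 + W)*(1/(2*W)) = (701 + W)/(2*W))
-b(s(41)) = -(701 + (2/9)*41*(1 + 9*41))/(2*((2/9)*41*(1 + 9*41))) = -(701 + (2/9)*41*(1 + 369))/(2*((2/9)*41*(1 + 369))) = -(701 + (2/9)*41*370)/(2*((2/9)*41*370)) = -(701 + 30340/9)/(2*30340/9) = -9*36649/(2*30340*9) = -1*36649/60680 = -36649/60680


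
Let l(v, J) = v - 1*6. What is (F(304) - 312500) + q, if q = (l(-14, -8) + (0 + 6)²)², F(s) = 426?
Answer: -311818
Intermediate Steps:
l(v, J) = -6 + v (l(v, J) = v - 6 = -6 + v)
q = 256 (q = ((-6 - 14) + (0 + 6)²)² = (-20 + 6²)² = (-20 + 36)² = 16² = 256)
(F(304) - 312500) + q = (426 - 312500) + 256 = -312074 + 256 = -311818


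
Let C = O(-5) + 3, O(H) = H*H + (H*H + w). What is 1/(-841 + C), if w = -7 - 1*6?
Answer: -1/801 ≈ -0.0012484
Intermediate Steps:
w = -13 (w = -7 - 6 = -13)
O(H) = -13 + 2*H² (O(H) = H*H + (H*H - 13) = H² + (H² - 13) = H² + (-13 + H²) = -13 + 2*H²)
C = 40 (C = (-13 + 2*(-5)²) + 3 = (-13 + 2*25) + 3 = (-13 + 50) + 3 = 37 + 3 = 40)
1/(-841 + C) = 1/(-841 + 40) = 1/(-801) = -1/801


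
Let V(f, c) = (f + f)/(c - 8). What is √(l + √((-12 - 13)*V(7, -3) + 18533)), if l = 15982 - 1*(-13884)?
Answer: √(3613786 + 11*√2246343)/11 ≈ 173.21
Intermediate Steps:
V(f, c) = 2*f/(-8 + c) (V(f, c) = (2*f)/(-8 + c) = 2*f/(-8 + c))
l = 29866 (l = 15982 + 13884 = 29866)
√(l + √((-12 - 13)*V(7, -3) + 18533)) = √(29866 + √((-12 - 13)*(2*7/(-8 - 3)) + 18533)) = √(29866 + √(-50*7/(-11) + 18533)) = √(29866 + √(-50*7*(-1)/11 + 18533)) = √(29866 + √(-25*(-14/11) + 18533)) = √(29866 + √(350/11 + 18533)) = √(29866 + √(204213/11)) = √(29866 + √2246343/11)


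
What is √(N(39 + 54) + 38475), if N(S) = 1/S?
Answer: 56*√106113/93 ≈ 196.15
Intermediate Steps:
√(N(39 + 54) + 38475) = √(1/(39 + 54) + 38475) = √(1/93 + 38475) = √(3578176/93) = 56*√106113/93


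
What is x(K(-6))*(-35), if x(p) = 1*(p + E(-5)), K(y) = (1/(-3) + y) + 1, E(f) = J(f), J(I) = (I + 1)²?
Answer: -1120/3 ≈ -373.33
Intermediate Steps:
J(I) = (1 + I)²
E(f) = (1 + f)²
K(y) = ⅔ + y (K(y) = (-⅓ + y) + 1 = ⅔ + y)
x(p) = 16 + p (x(p) = 1*(p + (1 - 5)²) = 1*(p + (-4)²) = 1*(p + 16) = 1*(16 + p) = 16 + p)
x(K(-6))*(-35) = (16 + (⅔ - 6))*(-35) = (16 - 16/3)*(-35) = (32/3)*(-35) = -1120/3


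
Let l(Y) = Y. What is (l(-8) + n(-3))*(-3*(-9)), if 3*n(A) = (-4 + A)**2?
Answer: 225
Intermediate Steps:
n(A) = (-4 + A)**2/3
(l(-8) + n(-3))*(-3*(-9)) = (-8 + (-4 - 3)**2/3)*(-3*(-9)) = (-8 + (1/3)*(-7)**2)*27 = (-8 + (1/3)*49)*27 = (-8 + 49/3)*27 = (25/3)*27 = 225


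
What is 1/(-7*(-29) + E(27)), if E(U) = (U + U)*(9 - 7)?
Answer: 1/311 ≈ 0.0032154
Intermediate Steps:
E(U) = 4*U (E(U) = (2*U)*2 = 4*U)
1/(-7*(-29) + E(27)) = 1/(-7*(-29) + 4*27) = 1/(203 + 108) = 1/311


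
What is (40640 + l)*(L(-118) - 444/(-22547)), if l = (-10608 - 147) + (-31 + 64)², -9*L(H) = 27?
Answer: -2081359878/22547 ≈ -92312.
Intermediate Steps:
L(H) = -3 (L(H) = -⅑*27 = -3)
l = -9666 (l = -10755 + 33² = -10755 + 1089 = -9666)
(40640 + l)*(L(-118) - 444/(-22547)) = (40640 - 9666)*(-3 - 444/(-22547)) = 30974*(-3 - 444*(-1/22547)) = 30974*(-3 + 444/22547) = 30974*(-67197/22547) = -2081359878/22547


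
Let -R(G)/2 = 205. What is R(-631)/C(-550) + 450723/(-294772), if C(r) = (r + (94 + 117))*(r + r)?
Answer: -8409773161/5496023940 ≈ -1.5302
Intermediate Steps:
R(G) = -410 (R(G) = -2*205 = -410)
C(r) = 2*r*(211 + r) (C(r) = (r + 211)*(2*r) = (211 + r)*(2*r) = 2*r*(211 + r))
R(-631)/C(-550) + 450723/(-294772) = -410*(-1/(1100*(211 - 550))) + 450723/(-294772) = -410/(2*(-550)*(-339)) + 450723*(-1/294772) = -410/372900 - 450723/294772 = -410*1/372900 - 450723/294772 = -41/37290 - 450723/294772 = -8409773161/5496023940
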